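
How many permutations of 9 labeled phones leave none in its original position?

Use the recurrence D(n) = (n-1)(D(n-1) + D(n-2)) with D(0)=1, D(1)=0.
D(2) = 1 x (0 + 1) = 1
D(3) = 2 x (1 + 0) = 2
D(4) = 3 x (2 + 1) = 9
D(5) = 4 x (9 + 2) = 44
D(6) = 5 x (44 + 9) = 265
D(7) = 6 x (265 + 44) = 1854
D(8) = 7 x (1854 + 265) = 14833
D(9) = 8 x (D(8) + D(7)) = 8 x (14833 + 1854)

Final answer: D(9) = 133496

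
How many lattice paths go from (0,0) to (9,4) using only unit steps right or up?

Each path has 9 right steps and 4 up steps in some order (13 steps total).
Choose which 4 of the 13 steps are up: C(13,4).

Final answer: C(13,4) = 715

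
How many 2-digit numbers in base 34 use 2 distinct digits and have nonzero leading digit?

First digit: 33 (nonzero). Second: 33 (not first). Third: 32, etc.
Total: 33 x 33.

Final answer: 1089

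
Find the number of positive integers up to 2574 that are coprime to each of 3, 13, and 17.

|div by 3|=858, |div by 13|=198, |div by 17|=151.
|div by 3&13|=66, |div by 3&17|=50, |div by 13&17|=11, |div by all|=3.
By inclusion-exclusion, divisible by at least one: 858+198+151-66-50-11+3 = 1083.
Not divisible by any: 2574 - 1083.

Final answer: 1491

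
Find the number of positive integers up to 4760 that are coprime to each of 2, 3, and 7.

|div by 2|=2380, |div by 3|=1586, |div by 7|=680.
|div by 2&3|=793, |div by 2&7|=340, |div by 3&7|=226, |div by all|=113.
By inclusion-exclusion, divisible by at least one: 2380+1586+680-793-340-226+113 = 3400.
Not divisible by any: 4760 - 3400.

Final answer: 1360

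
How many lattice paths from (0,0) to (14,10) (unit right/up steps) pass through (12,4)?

Paths (0,0)->(12,4): C(16,4) = 1820.
Paths (12,4)->(14,10): C(8,6) = 28.
By multiplication principle: 1820 x 28.

Final answer: 50960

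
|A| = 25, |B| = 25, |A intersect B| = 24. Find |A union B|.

|A union B| = |A| + |B| - |A intersect B| = 25 + 25 - 24.

Final answer: 26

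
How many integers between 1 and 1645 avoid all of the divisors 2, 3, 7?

|div by 2|=822, |div by 3|=548, |div by 7|=235.
|div by 2&3|=274, |div by 2&7|=117, |div by 3&7|=78, |div by all|=39.
By inclusion-exclusion, divisible by at least one: 822+548+235-274-117-78+39 = 1175.
Not divisible by any: 1645 - 1175.

Final answer: 470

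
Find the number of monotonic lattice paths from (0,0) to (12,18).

Each path has 12 right steps and 18 up steps in some order (30 steps total).
Choose which 18 of the 30 steps are up: C(30,18).

Final answer: C(30,18) = 86493225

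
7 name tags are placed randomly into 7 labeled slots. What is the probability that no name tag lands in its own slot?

Derangements satisfy D(n) = (n-1)(D(n-1) + D(n-2)), starting from D(0)=1, D(1)=0.
Building up: D(2)=1, D(3)=2, D(4)=9, D(5)=44, D(6)=265, D(7)=1854.
Total arrangements: 7! = 5040.
Probability = D(7)/7! = 103/280.

Final answer: D(7)/7! = 1854/5040 = 0.367857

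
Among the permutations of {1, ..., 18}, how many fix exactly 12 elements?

Choose which 12 elements are fixed: C(18,12) = 18564.
Derange the remaining 6 using D(j) = (j-1)(D(j-1) + D(j-2)), D(0)=1, D(1)=0: D(2)=1, D(3)=2, D(4)=9, D(5)=44, D(6)=265.
Total: 18564 x 265.

Final answer: C(18,12) D(6) = 4919460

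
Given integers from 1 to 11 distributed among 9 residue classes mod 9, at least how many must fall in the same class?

By pigeonhole with 11 objects and 9 categories: ceiling(11/9).

Final answer: 2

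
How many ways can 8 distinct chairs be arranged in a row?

The number of ways to arrange 8 distinct objects is 8!.

Final answer: 8! = 40320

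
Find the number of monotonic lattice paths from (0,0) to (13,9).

Each path has 13 right steps and 9 up steps in some order (22 steps total).
Choose which 9 of the 22 steps are up: C(22,9).

Final answer: C(22,9) = 497420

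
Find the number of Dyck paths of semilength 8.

Total monotonic paths to (8,8): C(16,8) = 12870.
Paths that cross above y=x (reflection bijection): C(16,9) = 11440.
Valid Dyck paths: 12870 - 11440.
(Equivalently, C_{8} = C(16,8)/9 = 12870/9.)

Final answer: C_{8} = 1430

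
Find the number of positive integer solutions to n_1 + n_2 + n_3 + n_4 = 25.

Substitute n'_i = n_i - 1 (so n'_i >= 0). Then sum n'_i = 25 - 4 = 21.
Stars and bars: C(21+4-1, 4-1) = C(24,3).

Final answer: C(24,3) = 2024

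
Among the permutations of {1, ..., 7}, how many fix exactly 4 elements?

Choose which 4 elements are fixed: C(7,4) = 35.
Derange the remaining 3 using D(j) = (j-1)(D(j-1) + D(j-2)), D(0)=1, D(1)=0: D(2)=1, D(3)=2.
Total: 35 x 2.

Final answer: C(7,4) D(3) = 70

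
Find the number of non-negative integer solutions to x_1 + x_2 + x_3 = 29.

Stars and bars with 29 stars and 2 bars:
C(29+3-1, 3-1) = C(31,2).

Final answer: C(31,2) = 465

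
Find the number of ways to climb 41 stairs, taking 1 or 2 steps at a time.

Condition on the final move: it is a 1-step (f(n-1) ways to get there) or a 2-step (f(n-2) ways), so f(n) = f(n-1) + f(n-2), with f(1)=1, f(2)=2.
Computing successive values: f(1)=1, f(2)=2, f(3)=3, f(4)=5, f(5)=8, f(6)=13, f(7)=21, f(8)=34, f(9)=55, f(10)=89, f(11)=144, f(12)=233, f(13)=377, f(14)=610, f(15)=987, f(16)=1597, f(17)=2584, f(18)=4181, f(19)=6765, f(20)=10946, f(21)=17711, f(22)=28657, f(23)=46368, f(24)=75025, f(25)=121393, f(26)=196418, f(27)=317811, f(28)=514229, f(29)=832040, f(30)=1346269, f(31)=2178309, f(32)=3524578, f(33)=5702887, f(34)=9227465, f(35)=14930352, f(36)=24157817, f(37)=39088169, f(38)=63245986, f(39)=102334155, f(40)=165580141, f(41)=267914296.

Final answer: 267914296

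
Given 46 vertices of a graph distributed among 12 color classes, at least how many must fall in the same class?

By pigeonhole with 46 objects and 12 categories: ceiling(46/12).

Final answer: 4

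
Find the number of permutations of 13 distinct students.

The number of ways to arrange 13 distinct objects is 13!.

Final answer: 13! = 6227020800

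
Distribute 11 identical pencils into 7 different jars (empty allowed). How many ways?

Stars and bars: C(n+k-1, k-1) = C(17,6).

Final answer: C(17,6) = 12376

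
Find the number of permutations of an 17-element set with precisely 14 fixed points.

Choose which 14 elements are fixed: C(17,14) = 680.
Derange the remaining 3 using D(j) = (j-1)(D(j-1) + D(j-2)), D(0)=1, D(1)=0: D(2)=1, D(3)=2.
Total: 680 x 2.

Final answer: C(17,14) D(3) = 1360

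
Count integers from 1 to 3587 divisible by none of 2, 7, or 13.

|div by 2|=1793, |div by 7|=512, |div by 13|=275.
|div by 2&7|=256, |div by 2&13|=137, |div by 7&13|=39, |div by all|=19.
By inclusion-exclusion, divisible by at least one: 1793+512+275-256-137-39+19 = 2167.
Not divisible by any: 3587 - 2167.

Final answer: 1420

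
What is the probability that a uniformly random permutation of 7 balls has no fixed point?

Use the recurrence D(n) = (n-1)(D(n-1) + D(n-2)) with D(0)=1, D(1)=0.
Building up: D(2)=1, D(3)=2, D(4)=9, D(5)=44, D(6)=265, D(7)=1854.
Total arrangements: 7! = 5040.
Probability = D(7)/7! = 103/280.

Final answer: D(7)/7! = 1854/5040 = 0.367857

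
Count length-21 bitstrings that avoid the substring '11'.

A valid string ends in 0 (append to any length-(n-1) valid string) or in 01 (append to any length-(n-2) valid string), so a(n) = a(n-1) + a(n-2) with a(1)=2, a(2)=3.
Building up term by term: a(1)=2, a(2)=3, a(3)=5, a(4)=8, a(5)=13, a(6)=21, a(7)=34, a(8)=55, a(9)=89, a(10)=144, a(11)=233, a(12)=377, a(13)=610, a(14)=987, a(15)=1597, a(16)=2584, a(17)=4181, a(18)=6765, a(19)=10946, a(20)=17711, a(21)=28657.

Final answer: 28657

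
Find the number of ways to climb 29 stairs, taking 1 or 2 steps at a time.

Let f(n) be the number of climbs. Removing the last move (1 or 2 steps) gives f(n) = f(n-1) + f(n-2); base cases f(1)=1, f(2)=2.
Iterating the recurrence: f(1)=1, f(2)=2, f(3)=3, f(4)=5, f(5)=8, f(6)=13, f(7)=21, f(8)=34, f(9)=55, f(10)=89, f(11)=144, f(12)=233, f(13)=377, f(14)=610, f(15)=987, f(16)=1597, f(17)=2584, f(18)=4181, f(19)=6765, f(20)=10946, f(21)=17711, f(22)=28657, f(23)=46368, f(24)=75025, f(25)=121393, f(26)=196418, f(27)=317811, f(28)=514229, f(29)=832040.

Final answer: 832040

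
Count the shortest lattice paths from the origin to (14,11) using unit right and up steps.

Each path has 14 right steps and 11 up steps in some order (25 steps total).
Choose which 11 of the 25 steps are up: C(25,11).

Final answer: C(25,11) = 4457400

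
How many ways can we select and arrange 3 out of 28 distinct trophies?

P(28,3) = 28!/(28-3)! = 28!/25!.

Final answer: P(28,3) = 19656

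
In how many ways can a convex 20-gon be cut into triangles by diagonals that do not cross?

The structures are counted by the Catalan number C_n. Here n = 20 - 2 = 18.
C_n = (2n)!/(n!(n+1)!), so C_{18} = 36!/(18! x 19!) = C(36,18)/19 = 9075135300/19.

Final answer: C_{18} = 477638700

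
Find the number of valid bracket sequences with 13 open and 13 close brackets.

This is a standard Catalan-number count: the answer is C_n. Here n = 13 (pairs).
C_n = C(2n,n)/(n+1), so C_{13} = C(26,13)/14 = 10400600/14.

Final answer: C_{13} = 742900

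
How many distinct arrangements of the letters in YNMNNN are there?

Letters (M:1, N:4, Y:1). Total letters: 6.
Permutations = 6!/(4!).

Final answer: 30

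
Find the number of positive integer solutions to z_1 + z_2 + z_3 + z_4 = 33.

Substitute z'_i = z_i - 1 (so z'_i >= 0). Then sum z'_i = 33 - 4 = 29.
Stars and bars: C(29+4-1, 4-1) = C(32,3).

Final answer: C(32,3) = 4960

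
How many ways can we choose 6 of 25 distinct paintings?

C(25,6) = 25!/(6! x (25-6)!).

Final answer: C(25,6) = 177100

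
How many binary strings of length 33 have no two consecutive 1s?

Let a(n) count valid strings. If the last bit is 0 the prefix is any valid string of length n-1; if it is 1 the string must end in 01 with a valid prefix of length n-2. So a(n) = a(n-1) + a(n-2), a(1)=2, a(2)=3.
Building up term by term: a(1)=2, a(2)=3, a(3)=5, a(4)=8, a(5)=13, a(6)=21, a(7)=34, a(8)=55, a(9)=89, a(10)=144, a(11)=233, a(12)=377, a(13)=610, a(14)=987, a(15)=1597, a(16)=2584, a(17)=4181, a(18)=6765, a(19)=10946, a(20)=17711, a(21)=28657, a(22)=46368, a(23)=75025, a(24)=121393, a(25)=196418, a(26)=317811, a(27)=514229, a(28)=832040, a(29)=1346269, a(30)=2178309, a(31)=3524578, a(32)=5702887, a(33)=9227465.

Final answer: 9227465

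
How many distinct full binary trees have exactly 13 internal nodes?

The structures are counted by the Catalan number C_n. Here n = 13.
C_n = C(2n,n)/(n+1), so C_{13} = C(26,13)/14 = 10400600/14.

Final answer: C_{13} = 742900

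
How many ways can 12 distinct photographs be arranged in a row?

The number of ways to arrange 12 distinct objects is 12!.

Final answer: 12! = 479001600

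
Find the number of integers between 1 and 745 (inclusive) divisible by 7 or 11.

Multiples of 7: 106. Multiples of 11: 67. Of both (lcm=77): 9.
By inclusion-exclusion: 106 + 67 - 9.

Final answer: 164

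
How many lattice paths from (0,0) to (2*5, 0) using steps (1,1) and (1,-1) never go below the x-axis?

Total monotonic paths to (5,5): C(10,5) = 252.
A path is bad iff it touches y = x + 1; reflecting its initial segment maps bad paths bijectively onto all paths to (4,6), of which there are C(10,6) = 210.
Valid Dyck paths: 252 - 210.
(These counts are the Catalan numbers.)

Final answer: C_{5} = 42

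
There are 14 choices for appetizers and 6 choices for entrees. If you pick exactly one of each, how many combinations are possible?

By the multiplication principle: 14 x 6.

Final answer: 84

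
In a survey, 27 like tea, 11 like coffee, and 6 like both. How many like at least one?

|A union B| = |A| + |B| - |A intersect B| = 27 + 11 - 6.

Final answer: 32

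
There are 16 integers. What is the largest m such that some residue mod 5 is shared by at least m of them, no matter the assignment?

There are 5 possible values for residue mod 5. With 16 integers and 5 categories, by pigeonhole: ceiling(16/5).

Final answer: 4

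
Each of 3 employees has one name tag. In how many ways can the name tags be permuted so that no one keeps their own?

Derangements satisfy D(n) = (n-1)(D(n-1) + D(n-2)), starting from D(0)=1, D(1)=0.
D(2) = 1 x (0 + 1) = 1
D(3) = 2 x (D(2) + D(1)) = 2 x (1 + 0)

Final answer: D(3) = 2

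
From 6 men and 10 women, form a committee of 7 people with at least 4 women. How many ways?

Sum over valid woman counts:
C(10,4)C(6,3) = 4200
C(10,5)C(6,2) = 3780
C(10,6)C(6,1) = 1260
C(10,7)C(6,0) = 120
Total: 4200 + 3780 + 1260 + 120.

Final answer: 9360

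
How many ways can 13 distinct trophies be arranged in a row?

The number of ways to arrange 13 distinct objects is 13!.

Final answer: 13! = 6227020800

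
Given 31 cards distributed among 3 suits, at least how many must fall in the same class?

By pigeonhole with 31 objects and 3 categories: ceiling(31/3).

Final answer: 11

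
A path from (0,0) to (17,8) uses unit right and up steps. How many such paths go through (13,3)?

Paths (0,0)->(13,3): C(16,3) = 560.
Paths (13,3)->(17,8): C(9,5) = 126.
By multiplication principle: 560 x 126.

Final answer: 70560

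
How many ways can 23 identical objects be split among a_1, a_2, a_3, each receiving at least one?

Substitute a'_i = a_i - 1 (so a'_i >= 0). Then sum a'_i = 23 - 3 = 20.
Stars and bars: C(20+3-1, 3-1) = C(22,2).

Final answer: C(22,2) = 231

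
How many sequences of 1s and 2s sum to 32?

Let f(n) be the number of climbs. Removing the last move (1 or 2 steps) gives f(n) = f(n-1) + f(n-2); base cases f(1)=1, f(2)=2.
Iterating the recurrence: f(1)=1, f(2)=2, f(3)=3, f(4)=5, f(5)=8, f(6)=13, f(7)=21, f(8)=34, f(9)=55, f(10)=89, f(11)=144, f(12)=233, f(13)=377, f(14)=610, f(15)=987, f(16)=1597, f(17)=2584, f(18)=4181, f(19)=6765, f(20)=10946, f(21)=17711, f(22)=28657, f(23)=46368, f(24)=75025, f(25)=121393, f(26)=196418, f(27)=317811, f(28)=514229, f(29)=832040, f(30)=1346269, f(31)=2178309, f(32)=3524578.

Final answer: 3524578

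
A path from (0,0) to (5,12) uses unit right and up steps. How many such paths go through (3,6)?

Paths (0,0)->(3,6): C(9,6) = 84.
Paths (3,6)->(5,12): C(8,6) = 28.
By multiplication principle: 84 x 28.

Final answer: 2352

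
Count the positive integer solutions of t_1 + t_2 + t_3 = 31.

Substitute t'_i = t_i - 1 (so t'_i >= 0). Then sum t'_i = 31 - 3 = 28.
Stars and bars: C(28+3-1, 3-1) = C(30,2).

Final answer: C(30,2) = 435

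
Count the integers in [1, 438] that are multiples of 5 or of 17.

Multiples of 5: 87. Multiples of 17: 25. Of both (lcm=85): 5.
By inclusion-exclusion: 87 + 25 - 5.

Final answer: 107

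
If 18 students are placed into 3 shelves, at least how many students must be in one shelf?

By the pigeonhole principle: ceiling(18/3).

Final answer: 6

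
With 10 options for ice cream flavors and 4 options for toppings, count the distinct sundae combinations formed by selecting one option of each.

By the multiplication principle: 10 x 4.

Final answer: 40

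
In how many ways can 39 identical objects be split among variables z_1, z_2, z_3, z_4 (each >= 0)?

Stars and bars with 39 stars and 3 bars:
C(39+4-1, 4-1) = C(42,3).

Final answer: C(42,3) = 11480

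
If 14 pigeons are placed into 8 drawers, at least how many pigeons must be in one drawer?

By the pigeonhole principle: ceiling(14/8).

Final answer: 2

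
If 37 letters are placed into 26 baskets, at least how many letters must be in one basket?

By the pigeonhole principle: ceiling(37/26).

Final answer: 2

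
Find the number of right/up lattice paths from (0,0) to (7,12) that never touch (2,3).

Total paths to (7,12): C(19,12) = 50388.
Paths through (2,3): C(5,3) x C(14,9) = 20020.
Avoiding (2,3): 50388 - 20020.

Final answer: 30368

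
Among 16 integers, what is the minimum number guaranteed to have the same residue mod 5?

There are 5 possible values for residue mod 5. With 16 integers and 5 categories, by pigeonhole: ceiling(16/5).

Final answer: 4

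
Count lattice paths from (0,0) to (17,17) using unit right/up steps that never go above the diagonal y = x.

Total monotonic paths to (17,17): C(34,17) = 2333606220.
Paths that cross above y=x (reflection bijection): C(34,18) = 2203961430.
Valid Dyck paths: 2333606220 - 2203961430.
(Check: C(34,17) - C(34,18) = C(34,17)/18, the Catalan number C_{17}.)

Final answer: C_{17} = 129644790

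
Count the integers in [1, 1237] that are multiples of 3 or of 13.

Multiples of 3: 412. Multiples of 13: 95. Of both (lcm=39): 31.
By inclusion-exclusion: 412 + 95 - 31.

Final answer: 476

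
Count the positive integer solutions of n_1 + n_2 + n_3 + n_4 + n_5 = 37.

Substitute n'_i = n_i - 1 (so n'_i >= 0). Then sum n'_i = 37 - 5 = 32.
Stars and bars: C(32+5-1, 5-1) = C(36,4).

Final answer: C(36,4) = 58905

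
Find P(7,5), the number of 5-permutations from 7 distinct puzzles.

P(7,5) = 7!/(7-5)! = 7!/2!.

Final answer: P(7,5) = 2520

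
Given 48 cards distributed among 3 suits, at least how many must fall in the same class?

By pigeonhole with 48 objects and 3 categories: ceiling(48/3).

Final answer: 16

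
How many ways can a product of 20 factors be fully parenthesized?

This is a standard Catalan-number count: the answer is C_n. Here n = 20 - 1 = 19.
C_n = (2n)!/(n!(n+1)!), so C_{19} = 38!/(19! x 20!) = C(38,19)/20 = 35345263800/20.

Final answer: C_{19} = 1767263190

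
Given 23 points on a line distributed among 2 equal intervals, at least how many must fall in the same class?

By pigeonhole with 23 objects and 2 categories: ceiling(23/2).

Final answer: 12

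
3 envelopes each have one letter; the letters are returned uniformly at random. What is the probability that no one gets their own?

Derangements satisfy D(n) = (n-1)(D(n-1) + D(n-2)), starting from D(0)=1, D(1)=0.
Building up: D(2)=1, D(3)=2.
Total arrangements: 3! = 6.
Probability = D(3)/3! = 1/3.

Final answer: D(3)/3! = 2/6 = 0.333333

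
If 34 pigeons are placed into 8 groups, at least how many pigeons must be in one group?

By the pigeonhole principle: ceiling(34/8).

Final answer: 5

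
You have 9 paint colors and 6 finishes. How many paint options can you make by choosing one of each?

By the multiplication principle: 9 x 6.

Final answer: 54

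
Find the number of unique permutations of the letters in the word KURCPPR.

Letters (C:1, K:1, P:2, R:2, U:1). Total letters: 7.
Permutations = 7!/(2! x 2!).

Final answer: 1260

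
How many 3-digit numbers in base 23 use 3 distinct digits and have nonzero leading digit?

First digit: 22 (nonzero). Second: 22 (not first). Third: 21, etc.
Total: 22 x 22 x 21.

Final answer: 10164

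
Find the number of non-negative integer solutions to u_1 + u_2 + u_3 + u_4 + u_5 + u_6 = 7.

Stars and bars with 7 stars and 5 bars:
C(7+6-1, 6-1) = C(12,5).

Final answer: C(12,5) = 792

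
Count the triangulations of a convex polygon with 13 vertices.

This is counted by the nth Catalan number C_n. Here n = 13 - 2 = 11.
C_n = C(2n,n) - C(2n,n+1), so C_{11} = C(22,11) - C(22,12) = 705432 - 646646.

Final answer: C_{11} = 58786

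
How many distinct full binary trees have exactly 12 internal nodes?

The structures are counted by the Catalan number C_n. Here n = 12.
C_n = C(2n,n)/(n+1), so C_{12} = C(24,12)/13 = 2704156/13.

Final answer: C_{12} = 208012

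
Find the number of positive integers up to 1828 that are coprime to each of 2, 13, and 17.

|div by 2|=914, |div by 13|=140, |div by 17|=107.
|div by 2&13|=70, |div by 2&17|=53, |div by 13&17|=8, |div by all|=4.
By inclusion-exclusion, divisible by at least one: 914+140+107-70-53-8+4 = 1034.
Not divisible by any: 1828 - 1034.

Final answer: 794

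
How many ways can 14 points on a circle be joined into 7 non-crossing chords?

The structures are counted by the Catalan number C_n. Here n = 14/2 = 7.
C_n = C(2n,n) - C(2n,n+1), so C_{7} = C(14,7) - C(14,8) = 3432 - 3003.

Final answer: C_{7} = 429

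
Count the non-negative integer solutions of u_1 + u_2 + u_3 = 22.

Stars and bars with 22 stars and 2 bars:
C(22+3-1, 3-1) = C(24,2).

Final answer: C(24,2) = 276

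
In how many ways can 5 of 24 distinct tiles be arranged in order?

P(24,5) = 24!/(24-5)! = 24!/19!.

Final answer: P(24,5) = 5100480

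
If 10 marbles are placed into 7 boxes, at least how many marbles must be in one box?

By the pigeonhole principle: ceiling(10/7).

Final answer: 2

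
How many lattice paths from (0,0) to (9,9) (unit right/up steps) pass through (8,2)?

Paths (0,0)->(8,2): C(10,2) = 45.
Paths (8,2)->(9,9): C(8,7) = 8.
By multiplication principle: 45 x 8.

Final answer: 360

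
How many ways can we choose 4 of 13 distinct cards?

C(13,4) = 13!/(4! x (13-4)!).

Final answer: C(13,4) = 715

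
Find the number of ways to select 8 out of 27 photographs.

C(27,8) = 27!/(8! x 19!).

Final answer: \binom{27}{8} = 2220075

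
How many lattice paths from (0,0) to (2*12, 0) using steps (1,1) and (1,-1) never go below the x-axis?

Total monotonic paths to (12,12): C(24,12) = 2704156.
By the reflection principle, paths that go above the diagonal number C(24,13) = 2496144.
Valid Dyck paths: 2704156 - 2496144.
(This is the Catalan number C_{12}.)

Final answer: C_{12} = 208012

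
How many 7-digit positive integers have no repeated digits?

First digit: 9 (not 0). Second: 9 (not first). Third: 8, etc.
Total: 9 x 9 x 8 x 7 x 6 x 5 x 4.

Final answer: 544320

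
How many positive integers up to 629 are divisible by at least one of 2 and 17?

Multiples of 2: 314. Multiples of 17: 37. Of both (lcm=34): 18.
By inclusion-exclusion: 314 + 37 - 18.

Final answer: 333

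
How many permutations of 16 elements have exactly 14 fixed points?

Choose which 14 elements are fixed: C(16,14) = 120.
Derange the remaining 2 using D(j) = (j-1)(D(j-1) + D(j-2)), D(0)=1, D(1)=0: D(2)=1.
Total: 120 x 1.

Final answer: C(16,14) D(2) = 120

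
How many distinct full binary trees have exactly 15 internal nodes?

This is counted by the nth Catalan number C_n. Here n = 15.
Using C_0 = 1 and C_(k+1) = C_k x 2(2k+1)/(k+2), build up term by term: C_1=1, C_2=2, C_3=5, C_4=14, C_5=42, C_6=132, C_7=429, C_8=1430, C_9=4862, C_10=16796, C_11=58786, C_12=208012, C_13=742900, C_14=2674440, C_15=9694845.

Final answer: C_{15} = 9694845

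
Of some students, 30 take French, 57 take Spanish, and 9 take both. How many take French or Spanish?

|A union B| = |A| + |B| - |A intersect B| = 30 + 57 - 9.

Final answer: 78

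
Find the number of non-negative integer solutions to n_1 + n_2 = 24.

Stars and bars with 24 stars and 1 bars:
C(24+2-1, 2-1) = C(25,1).

Final answer: C(25,1) = 25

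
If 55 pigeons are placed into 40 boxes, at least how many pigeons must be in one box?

By the pigeonhole principle: ceiling(55/40).

Final answer: 2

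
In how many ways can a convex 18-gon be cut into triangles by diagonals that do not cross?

This is a standard Catalan-number count: the answer is C_n. Here n = 18 - 2 = 16.
C_n = C(2n,n) - C(2n,n+1), so C_{16} = C(32,16) - C(32,17) = 601080390 - 565722720.

Final answer: C_{16} = 35357670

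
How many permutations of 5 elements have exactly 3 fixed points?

Choose which 3 elements are fixed: C(5,3) = 10.
Derange the remaining 2 using D(j) = (j-1)(D(j-1) + D(j-2)), D(0)=1, D(1)=0: D(2)=1.
Total: 10 x 1.

Final answer: C(5,3) D(2) = 10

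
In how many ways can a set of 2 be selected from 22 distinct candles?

C(22,2) = 22!/(2! x (22-2)!).

Final answer: C(22,2) = 231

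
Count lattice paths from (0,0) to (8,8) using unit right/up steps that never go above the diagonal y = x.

Total monotonic paths to (8,8): C(16,8) = 12870.
Reflecting each bad path at its first crossing gives a bijection with paths to (7,9): C(16,9) = 11440.
Valid Dyck paths: 12870 - 11440.
(Equivalently, C_{8} = C(16,8)/9 = 12870/9.)

Final answer: C_{8} = 1430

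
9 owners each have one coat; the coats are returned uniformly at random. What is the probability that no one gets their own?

Use the recurrence D(n) = (n-1)(D(n-1) + D(n-2)) with D(0)=1, D(1)=0.
Building up: D(2)=1, D(3)=2, D(4)=9, D(5)=44, D(6)=265, D(7)=1854, D(8)=14833, D(9)=133496.
Total arrangements: 9! = 362880.
Probability = D(9)/9! = 16687/45360.

Final answer: D(9)/9! = 133496/362880 = 0.367879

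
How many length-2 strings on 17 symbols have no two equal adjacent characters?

Let g(n) count such strings. g(1) = 17, and each valid string of length n-1 extends in 16 ways (any symbol but the last), so g(n) = 16 g(n-1).
Total: g(2) = 17 x 16^1.

Final answer: 17 x 16^{1} = 272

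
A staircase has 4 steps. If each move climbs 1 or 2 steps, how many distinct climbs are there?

Let f(n) count the ways. The last step is size 1 or 2, so f(n) = f(n-1) + f(n-2) with f(1)=1, f(2)=2.
Computing successive values: f(1)=1, f(2)=2, f(3)=3, f(4)=5.

Final answer: 5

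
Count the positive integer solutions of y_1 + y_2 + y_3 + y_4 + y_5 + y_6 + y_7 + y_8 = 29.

Substitute y'_i = y_i - 1 (so y'_i >= 0). Then sum y'_i = 29 - 8 = 21.
Stars and bars: C(21+8-1, 8-1) = C(28,7).

Final answer: C(28,7) = 1184040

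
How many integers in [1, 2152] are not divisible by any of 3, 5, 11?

|div by 3|=717, |div by 5|=430, |div by 11|=195.
|div by 3&5|=143, |div by 3&11|=65, |div by 5&11|=39, |div by all|=13.
By inclusion-exclusion, divisible by at least one: 717+430+195-143-65-39+13 = 1108.
Not divisible by any: 2152 - 1108.

Final answer: 1044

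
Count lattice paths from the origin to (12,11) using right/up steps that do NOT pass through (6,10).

Total paths to (12,11): C(23,11) = 1352078.
Paths through (6,10): C(16,10) x C(7,1) = 56056.
Avoiding (6,10): 1352078 - 56056.

Final answer: 1296022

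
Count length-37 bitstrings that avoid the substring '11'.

Let a(n) count valid strings. If the last bit is 0 the prefix is any valid string of length n-1; if it is 1 the string must end in 01 with a valid prefix of length n-2. So a(n) = a(n-1) + a(n-2), a(1)=2, a(2)=3.
Iterating the recurrence: a(1)=2, a(2)=3, a(3)=5, a(4)=8, a(5)=13, a(6)=21, a(7)=34, a(8)=55, a(9)=89, a(10)=144, a(11)=233, a(12)=377, a(13)=610, a(14)=987, a(15)=1597, a(16)=2584, a(17)=4181, a(18)=6765, a(19)=10946, a(20)=17711, a(21)=28657, a(22)=46368, a(23)=75025, a(24)=121393, a(25)=196418, a(26)=317811, a(27)=514229, a(28)=832040, a(29)=1346269, a(30)=2178309, a(31)=3524578, a(32)=5702887, a(33)=9227465, a(34)=14930352, a(35)=24157817, a(36)=39088169, a(37)=63245986.

Final answer: 63245986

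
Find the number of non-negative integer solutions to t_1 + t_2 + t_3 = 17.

Stars and bars with 17 stars and 2 bars:
C(17+3-1, 3-1) = C(19,2).

Final answer: C(19,2) = 171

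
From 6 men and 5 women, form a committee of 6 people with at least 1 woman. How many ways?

Sum over valid woman counts:
C(5,1)C(6,5) = 30
C(5,2)C(6,4) = 150
C(5,3)C(6,3) = 200
C(5,4)C(6,2) = 75
C(5,5)C(6,1) = 6
Total: 30 + 150 + 200 + 75 + 6.

Final answer: 461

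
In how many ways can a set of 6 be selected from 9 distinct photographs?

C(9,6) = 9!/(6! x (9-6)!).

Final answer: C(9,6) = 84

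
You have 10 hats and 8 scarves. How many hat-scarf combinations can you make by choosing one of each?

By the multiplication principle: 10 x 8.

Final answer: 80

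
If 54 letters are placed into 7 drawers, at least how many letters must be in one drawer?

By the pigeonhole principle: ceiling(54/7).

Final answer: 8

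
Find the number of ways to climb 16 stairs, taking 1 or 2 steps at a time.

Let f(n) count the ways. The last step is size 1 or 2, so f(n) = f(n-1) + f(n-2) with f(1)=1, f(2)=2.
Iterating the recurrence: f(1)=1, f(2)=2, f(3)=3, f(4)=5, f(5)=8, f(6)=13, f(7)=21, f(8)=34, f(9)=55, f(10)=89, f(11)=144, f(12)=233, f(13)=377, f(14)=610, f(15)=987, f(16)=1597.

Final answer: 1597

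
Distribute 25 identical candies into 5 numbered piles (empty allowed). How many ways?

Stars and bars: C(n+k-1, k-1) = C(29,4).

Final answer: C(29,4) = 23751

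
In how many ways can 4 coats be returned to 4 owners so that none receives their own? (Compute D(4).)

Derangements satisfy D(n) = (n-1)(D(n-1) + D(n-2)), starting from D(0)=1, D(1)=0.
D(2) = 1 x (0 + 1) = 1
D(3) = 2 x (1 + 0) = 2
D(4) = 3 x (D(3) + D(2)) = 3 x (2 + 1)

Final answer: D(4) = 9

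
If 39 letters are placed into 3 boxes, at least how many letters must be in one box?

By the pigeonhole principle: ceiling(39/3).

Final answer: 13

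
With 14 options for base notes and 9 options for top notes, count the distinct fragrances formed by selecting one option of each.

By the multiplication principle: 14 x 9.

Final answer: 126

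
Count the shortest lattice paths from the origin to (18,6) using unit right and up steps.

Each path has 18 right steps and 6 up steps in some order (24 steps total).
Choose which 6 of the 24 steps are up: C(24,6).

Final answer: C(24,6) = 134596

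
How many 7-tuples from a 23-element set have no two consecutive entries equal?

First character: 23 choices. Each subsequent: 22 choices (must differ from the previous one).
Total: 23 x 22^6.

Final answer: 23 x 22^{6} = 2607737792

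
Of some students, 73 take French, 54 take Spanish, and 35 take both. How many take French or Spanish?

|A union B| = |A| + |B| - |A intersect B| = 73 + 54 - 35.

Final answer: 92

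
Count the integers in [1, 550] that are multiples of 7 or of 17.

Multiples of 7: 78. Multiples of 17: 32. Of both (lcm=119): 4.
By inclusion-exclusion: 78 + 32 - 4.

Final answer: 106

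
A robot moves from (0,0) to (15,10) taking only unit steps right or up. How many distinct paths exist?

Each path has 15 right steps and 10 up steps in some order (25 steps total).
Choose which 10 of the 25 steps are up: C(25,10).

Final answer: C(25,10) = 3268760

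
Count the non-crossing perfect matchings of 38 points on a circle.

This is a standard Catalan-number count: the answer is C_n. Here n = 38/2 = 19.
C_n = (2n)!/(n!(n+1)!), so C_{19} = 38!/(19! x 20!) = C(38,19)/20 = 35345263800/20.

Final answer: C_{19} = 1767263190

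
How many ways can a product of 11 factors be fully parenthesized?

The structures are counted by the Catalan number C_n. Here n = 11 - 1 = 10.
C_n = (2n)!/(n!(n+1)!), so C_{10} = 20!/(10! x 11!) = C(20,10)/11 = 184756/11.

Final answer: C_{10} = 16796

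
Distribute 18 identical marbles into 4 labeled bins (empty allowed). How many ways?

Stars and bars: C(n+k-1, k-1) = C(21,3).

Final answer: C(21,3) = 1330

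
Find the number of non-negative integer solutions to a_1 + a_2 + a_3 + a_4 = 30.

Stars and bars with 30 stars and 3 bars:
C(30+4-1, 4-1) = C(33,3).

Final answer: C(33,3) = 5456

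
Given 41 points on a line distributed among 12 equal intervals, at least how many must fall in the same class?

By pigeonhole with 41 objects and 12 categories: ceiling(41/12).

Final answer: 4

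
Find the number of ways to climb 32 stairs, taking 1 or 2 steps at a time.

Let f(n) count the ways. The last step is size 1 or 2, so f(n) = f(n-1) + f(n-2) with f(1)=1, f(2)=2.
Building up term by term: f(1)=1, f(2)=2, f(3)=3, f(4)=5, f(5)=8, f(6)=13, f(7)=21, f(8)=34, f(9)=55, f(10)=89, f(11)=144, f(12)=233, f(13)=377, f(14)=610, f(15)=987, f(16)=1597, f(17)=2584, f(18)=4181, f(19)=6765, f(20)=10946, f(21)=17711, f(22)=28657, f(23)=46368, f(24)=75025, f(25)=121393, f(26)=196418, f(27)=317811, f(28)=514229, f(29)=832040, f(30)=1346269, f(31)=2178309, f(32)=3524578.

Final answer: 3524578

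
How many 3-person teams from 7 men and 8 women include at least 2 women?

Sum over valid woman counts:
C(8,2)C(7,1) = 196
C(8,3)C(7,0) = 56
Total: 196 + 56.

Final answer: 252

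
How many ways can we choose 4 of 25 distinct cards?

C(25,4) = 25!/(4! x 21!).

Final answer: \binom{25}{4} = 12650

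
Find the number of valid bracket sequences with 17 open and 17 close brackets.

This is a standard Catalan-number count: the answer is C_n. Here n = 17 (pairs).
C_n = (2n)!/(n!(n+1)!), so C_{17} = 34!/(17! x 18!) = C(34,17)/18 = 2333606220/18.

Final answer: C_{17} = 129644790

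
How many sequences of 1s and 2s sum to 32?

Let f(n) count the ways. The last step is size 1 or 2, so f(n) = f(n-1) + f(n-2) with f(1)=1, f(2)=2.
Building up term by term: f(1)=1, f(2)=2, f(3)=3, f(4)=5, f(5)=8, f(6)=13, f(7)=21, f(8)=34, f(9)=55, f(10)=89, f(11)=144, f(12)=233, f(13)=377, f(14)=610, f(15)=987, f(16)=1597, f(17)=2584, f(18)=4181, f(19)=6765, f(20)=10946, f(21)=17711, f(22)=28657, f(23)=46368, f(24)=75025, f(25)=121393, f(26)=196418, f(27)=317811, f(28)=514229, f(29)=832040, f(30)=1346269, f(31)=2178309, f(32)=3524578.

Final answer: 3524578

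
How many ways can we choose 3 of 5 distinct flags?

C(5,3) = 5!/(3! x (5-3)!).

Final answer: C(5,3) = 10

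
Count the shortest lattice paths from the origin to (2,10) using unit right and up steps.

Each path has 2 right steps and 10 up steps in some order (12 steps total).
Choose which 10 of the 12 steps are up: C(12,10).

Final answer: C(12,10) = 66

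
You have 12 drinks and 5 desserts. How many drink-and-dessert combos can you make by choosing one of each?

By the multiplication principle: 12 x 5.

Final answer: 60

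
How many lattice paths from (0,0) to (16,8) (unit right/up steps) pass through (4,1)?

Paths (0,0)->(4,1): C(5,1) = 5.
Paths (4,1)->(16,8): C(19,7) = 50388.
By multiplication principle: 5 x 50388.

Final answer: 251940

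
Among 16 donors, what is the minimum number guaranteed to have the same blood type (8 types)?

There are 8 possible values for blood type (8 types). With 16 donors and 8 categories, by pigeonhole: ceiling(16/8).

Final answer: 2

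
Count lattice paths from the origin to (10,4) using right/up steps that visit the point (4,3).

Paths (0,0)->(4,3): C(7,3) = 35.
Paths (4,3)->(10,4): C(7,1) = 7.
By multiplication principle: 35 x 7.

Final answer: 245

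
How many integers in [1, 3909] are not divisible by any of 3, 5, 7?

|div by 3|=1303, |div by 5|=781, |div by 7|=558.
|div by 3&5|=260, |div by 3&7|=186, |div by 5&7|=111, |div by all|=37.
By inclusion-exclusion, divisible by at least one: 1303+781+558-260-186-111+37 = 2122.
Not divisible by any: 3909 - 2122.

Final answer: 1787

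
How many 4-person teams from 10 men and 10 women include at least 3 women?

Sum over valid woman counts:
C(10,3)C(10,1) = 1200
C(10,4)C(10,0) = 210
Total: 1200 + 210.

Final answer: 1410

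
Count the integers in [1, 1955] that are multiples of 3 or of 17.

Multiples of 3: 651. Multiples of 17: 115. Of both (lcm=51): 38.
By inclusion-exclusion: 651 + 115 - 38.

Final answer: 728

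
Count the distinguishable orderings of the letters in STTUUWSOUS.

Letters (O:1, S:3, T:2, U:3, W:1). Total letters: 10.
Permutations = 10!/(3! x 3! x 2!).

Final answer: 50400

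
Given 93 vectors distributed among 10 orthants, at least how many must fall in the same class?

By pigeonhole with 93 objects and 10 categories: ceiling(93/10).

Final answer: 10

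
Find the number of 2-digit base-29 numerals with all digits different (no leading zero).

First digit: 28 (nonzero). Second: 28 (not first). Third: 27, etc.
Total: 28 x 28.

Final answer: 784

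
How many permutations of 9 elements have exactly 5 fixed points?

Choose which 5 elements are fixed: C(9,5) = 126.
Derange the remaining 4 using D(j) = (j-1)(D(j-1) + D(j-2)), D(0)=1, D(1)=0: D(2)=1, D(3)=2, D(4)=9.
Total: 126 x 9.

Final answer: C(9,5) D(4) = 1134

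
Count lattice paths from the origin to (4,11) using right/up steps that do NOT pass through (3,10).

Total paths to (4,11): C(15,11) = 1365.
Paths through (3,10): C(13,10) x C(2,1) = 572.
Avoiding (3,10): 1365 - 572.

Final answer: 793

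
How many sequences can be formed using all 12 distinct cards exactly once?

The number of ways to arrange 12 distinct objects is 12!.

Final answer: 12! = 479001600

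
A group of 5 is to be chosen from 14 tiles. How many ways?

C(14,5) = 14!/(5! x (14-5)!).

Final answer: C(14,5) = 2002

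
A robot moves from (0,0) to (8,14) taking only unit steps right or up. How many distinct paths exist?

Each path has 8 right steps and 14 up steps in some order (22 steps total).
Choose which 14 of the 22 steps are up: C(22,14).

Final answer: C(22,14) = 319770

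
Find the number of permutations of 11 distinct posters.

The number of ways to arrange 11 distinct objects is 11!.

Final answer: 11! = 39916800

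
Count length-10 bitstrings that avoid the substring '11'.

Classify by the final bit: ...0 gives a(n-1) strings, ...01 gives a(n-2) strings. Thus a(n) = a(n-1) + a(n-2) with a(1)=2, a(2)=3.
Iterating the recurrence: a(1)=2, a(2)=3, a(3)=5, a(4)=8, a(5)=13, a(6)=21, a(7)=34, a(8)=55, a(9)=89, a(10)=144.

Final answer: 144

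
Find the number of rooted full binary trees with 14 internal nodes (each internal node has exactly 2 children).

This is counted by the nth Catalan number C_n. Here n = 14.
C_n = (2n)!/(n!(n+1)!), so C_{14} = 28!/(14! x 15!) = C(28,14)/15 = 40116600/15.

Final answer: C_{14} = 2674440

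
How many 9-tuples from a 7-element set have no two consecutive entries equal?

Let g(n) count such strings. g(1) = 7, and each valid string of length n-1 extends in 6 ways (any symbol but the last), so g(n) = 6 g(n-1).
Total: g(9) = 7 x 6^8.

Final answer: 7 x 6^{8} = 11757312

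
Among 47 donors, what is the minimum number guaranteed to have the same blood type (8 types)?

There are 8 possible values for blood type (8 types). With 47 donors and 8 categories, by pigeonhole: ceiling(47/8).

Final answer: 6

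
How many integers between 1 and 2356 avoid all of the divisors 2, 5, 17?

|div by 2|=1178, |div by 5|=471, |div by 17|=138.
|div by 2&5|=235, |div by 2&17|=69, |div by 5&17|=27, |div by all|=13.
By inclusion-exclusion, divisible by at least one: 1178+471+138-235-69-27+13 = 1469.
Not divisible by any: 2356 - 1469.

Final answer: 887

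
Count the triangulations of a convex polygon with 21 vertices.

This is a standard Catalan-number count: the answer is C_n. Here n = 21 - 2 = 19.
C_n = C(2n,n)/(n+1), so C_{19} = C(38,19)/20 = 35345263800/20.

Final answer: C_{19} = 1767263190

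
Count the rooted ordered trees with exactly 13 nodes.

The structures are counted by the Catalan number C_n. Here n = 13 - 1 = 12.
C_n = C(2n,n) - C(2n,n+1), so C_{12} = C(24,12) - C(24,13) = 2704156 - 2496144.

Final answer: C_{12} = 208012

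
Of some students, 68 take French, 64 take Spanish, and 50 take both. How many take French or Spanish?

|A union B| = |A| + |B| - |A intersect B| = 68 + 64 - 50.

Final answer: 82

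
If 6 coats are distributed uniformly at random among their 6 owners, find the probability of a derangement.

D(n) = (n-1)(D(n-1) + D(n-2)), D(0)=1, D(1)=0.
Building up: D(2)=1, D(3)=2, D(4)=9, D(5)=44, D(6)=265.
Total arrangements: 6! = 720.
Probability = D(6)/6! = 53/144.

Final answer: D(6)/6! = 265/720 = 0.368056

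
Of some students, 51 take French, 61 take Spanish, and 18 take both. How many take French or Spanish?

|A union B| = |A| + |B| - |A intersect B| = 51 + 61 - 18.

Final answer: 94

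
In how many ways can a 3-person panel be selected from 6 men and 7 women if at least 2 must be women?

Sum over valid woman counts:
C(7,2)C(6,1) = 126
C(7,3)C(6,0) = 35
Total: 126 + 35.

Final answer: 161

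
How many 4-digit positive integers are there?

First digit: 9 choices (1-9). Each of the remaining 3 digits: 10 choices.
Total: 9 x 10^3.

Final answer: 9000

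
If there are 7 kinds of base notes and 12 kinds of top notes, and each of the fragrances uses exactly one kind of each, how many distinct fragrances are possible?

By the multiplication principle: 7 x 12.

Final answer: 84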